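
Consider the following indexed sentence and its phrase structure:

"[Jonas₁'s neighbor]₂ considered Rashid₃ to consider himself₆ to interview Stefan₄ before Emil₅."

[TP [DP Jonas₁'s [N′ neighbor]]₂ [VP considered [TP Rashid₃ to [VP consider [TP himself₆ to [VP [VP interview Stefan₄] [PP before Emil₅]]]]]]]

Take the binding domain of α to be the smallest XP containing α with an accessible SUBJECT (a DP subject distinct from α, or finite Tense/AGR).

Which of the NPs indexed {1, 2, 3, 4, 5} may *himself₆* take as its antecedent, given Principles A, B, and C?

{3}

*himself* is an anaphor, so Principle A applies: it must be bound in its binding domain.
Binding domain of *himself₆*: the embedded TP, whose subject is Rashid₃.
*Jonas₁* does not c-command the anaphor → cannot bind it.
*[Jonas₁'s neighbor]₂* c-commands the anaphor but is outside its binding domain → cannot satisfy Principle A.
*Rashid₃* c-commands the anaphor within its binding domain → licit binder.
*Stefan₄* does not c-command the anaphor → cannot bind it.
*Emil₅* does not c-command the anaphor → cannot bind it.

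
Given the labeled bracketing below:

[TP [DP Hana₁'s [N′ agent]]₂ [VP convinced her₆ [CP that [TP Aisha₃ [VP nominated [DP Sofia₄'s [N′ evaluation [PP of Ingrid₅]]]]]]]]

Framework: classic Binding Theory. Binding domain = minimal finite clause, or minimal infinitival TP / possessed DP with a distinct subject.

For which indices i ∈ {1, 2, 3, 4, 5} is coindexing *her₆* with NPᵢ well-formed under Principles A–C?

{1}

*her* is a pronoun, so Principle B applies: it must be free in its binding domain.
Binding domain of *her₆*: the matrix TP, whose subject is [Hana₁'s agent]₂.
*Hana₁* and the pronoun do not c-command one another → neither Principle B nor Principle C is at stake; coindexation permitted.
*[Hana₁'s agent]₂* c-commands the pronoun within its binding domain → coindexation would violate Principle B.
*Aisha₃*: the pronoun c-commands this R-expression → coindexation would violate Principle C on *Aisha₃*.
*Sofia₄*: the pronoun c-commands this R-expression → coindexation would violate Principle C on *Sofia₄*.
*Ingrid₅*: the pronoun c-commands this R-expression → coindexation would violate Principle C on *Ingrid₅*.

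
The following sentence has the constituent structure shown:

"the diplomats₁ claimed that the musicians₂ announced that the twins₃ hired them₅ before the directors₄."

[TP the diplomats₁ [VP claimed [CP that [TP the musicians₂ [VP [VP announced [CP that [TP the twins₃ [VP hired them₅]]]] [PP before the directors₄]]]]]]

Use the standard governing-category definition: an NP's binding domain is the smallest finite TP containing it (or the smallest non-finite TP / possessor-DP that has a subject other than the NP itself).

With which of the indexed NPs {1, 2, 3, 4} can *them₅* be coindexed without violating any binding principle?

{1, 2, 4}

*them* is a pronoun, so Principle B applies: it must be free in its binding domain.
Binding domain of *them₅*: the embedded TP, whose subject is the twins₃.
*the diplomats₁* c-commands the pronoun but from outside its binding domain, and is not c-commanded by it → coindexation permitted.
*the musicians₂* c-commands the pronoun but from outside its binding domain, and is not c-commanded by it → coindexation permitted.
*the twins₃* c-commands the pronoun within its binding domain → coindexation would violate Principle B.
*the directors₄* and the pronoun do not c-command one another → neither Principle B nor Principle C is at stake; coindexation permitted.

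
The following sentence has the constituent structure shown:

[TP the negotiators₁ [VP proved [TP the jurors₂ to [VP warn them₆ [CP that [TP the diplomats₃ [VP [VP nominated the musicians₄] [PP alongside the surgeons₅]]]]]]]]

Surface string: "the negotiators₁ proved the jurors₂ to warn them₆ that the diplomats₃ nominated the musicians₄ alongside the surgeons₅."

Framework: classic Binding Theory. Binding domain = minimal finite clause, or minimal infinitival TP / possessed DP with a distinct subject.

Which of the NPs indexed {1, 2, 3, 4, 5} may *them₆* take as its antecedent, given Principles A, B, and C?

{1}

*them* is a pronoun, so Principle B applies: it must be free in its binding domain.
Binding domain of *them₆*: the embedded TP, whose subject is the jurors₂.
*the negotiators₁* c-commands the pronoun but from outside its binding domain, and is not c-commanded by it → coindexation permitted.
*the jurors₂* c-commands the pronoun within its binding domain → coindexation would violate Principle B.
*the diplomats₃*: the pronoun c-commands this R-expression → coindexation would violate Principle C on *the diplomats₃*.
*the musicians₄*: the pronoun c-commands this R-expression → coindexation would violate Principle C on *the musicians₄*.
*the surgeons₅*: the pronoun c-commands this R-expression → coindexation would violate Principle C on *the surgeons₅*.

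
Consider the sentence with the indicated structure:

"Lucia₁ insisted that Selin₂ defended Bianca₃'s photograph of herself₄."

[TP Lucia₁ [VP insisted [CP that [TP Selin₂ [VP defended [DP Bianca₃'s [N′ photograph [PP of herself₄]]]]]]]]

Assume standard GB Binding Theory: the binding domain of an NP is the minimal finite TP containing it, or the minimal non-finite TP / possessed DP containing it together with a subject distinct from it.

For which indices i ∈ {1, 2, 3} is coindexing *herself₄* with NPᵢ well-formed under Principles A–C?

{3}

*herself* is an anaphor, so Principle A applies: it must be bound in its binding domain.
Binding domain of *herself₄*: the possessed DP, whose subject is Bianca₃.
*Lucia₁* c-commands the anaphor but is outside its binding domain → cannot satisfy Principle A.
*Selin₂* c-commands the anaphor but is outside its binding domain → cannot satisfy Principle A.
*Bianca₃* c-commands the anaphor within its binding domain → licit binder.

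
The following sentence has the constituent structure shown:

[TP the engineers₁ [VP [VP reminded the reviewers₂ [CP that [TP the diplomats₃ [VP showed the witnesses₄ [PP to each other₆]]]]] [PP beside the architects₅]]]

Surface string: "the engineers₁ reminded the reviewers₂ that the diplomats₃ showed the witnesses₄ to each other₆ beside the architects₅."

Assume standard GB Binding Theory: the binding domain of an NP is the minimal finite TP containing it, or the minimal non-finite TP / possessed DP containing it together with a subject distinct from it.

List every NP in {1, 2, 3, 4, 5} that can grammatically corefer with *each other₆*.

{3, 4}

*each other* is an anaphor, so Principle A applies: it must be bound in its binding domain.
Binding domain of *each other₆*: the embedded TP, whose subject is the diplomats₃.
*the engineers₁* c-commands the anaphor but is outside its binding domain → cannot satisfy Principle A.
*the reviewers₂* c-commands the anaphor but is outside its binding domain → cannot satisfy Principle A.
*the diplomats₃* c-commands the anaphor within its binding domain → licit binder.
*the witnesses₄* c-commands the anaphor within its binding domain → licit binder.
*the architects₅* does not c-command the anaphor → cannot bind it.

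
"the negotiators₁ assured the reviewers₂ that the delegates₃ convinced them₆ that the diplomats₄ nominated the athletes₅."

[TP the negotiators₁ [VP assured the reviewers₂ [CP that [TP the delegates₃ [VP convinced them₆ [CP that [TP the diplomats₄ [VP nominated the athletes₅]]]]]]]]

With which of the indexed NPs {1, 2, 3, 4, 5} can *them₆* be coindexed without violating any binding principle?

*them* is a pronoun, so Principle B applies: it must be free in its binding domain.
Binding domain of *them₆*: the embedded TP, whose subject is the delegates₃.
*the negotiators₁* c-commands the pronoun but from outside its binding domain, and is not c-commanded by it → coindexation permitted.
*the reviewers₂* c-commands the pronoun but from outside its binding domain, and is not c-commanded by it → coindexation permitted.
*the delegates₃* c-commands the pronoun within its binding domain → coindexation would violate Principle B.
*the diplomats₄*: the pronoun c-commands this R-expression → coindexation would violate Principle C on *the diplomats₄*.
*the athletes₅*: the pronoun c-commands this R-expression → coindexation would violate Principle C on *the athletes₅*.

{1, 2}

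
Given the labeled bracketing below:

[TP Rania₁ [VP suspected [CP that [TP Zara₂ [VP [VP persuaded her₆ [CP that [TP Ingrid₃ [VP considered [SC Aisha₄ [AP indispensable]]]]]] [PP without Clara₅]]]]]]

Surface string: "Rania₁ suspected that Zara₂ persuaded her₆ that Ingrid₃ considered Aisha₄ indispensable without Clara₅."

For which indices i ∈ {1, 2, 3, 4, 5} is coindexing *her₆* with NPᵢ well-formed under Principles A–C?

*her* is a pronoun, so Principle B applies: it must be free in its binding domain.
Binding domain of *her₆*: the embedded TP, whose subject is Zara₂.
*Rania₁* c-commands the pronoun but from outside its binding domain, and is not c-commanded by it → coindexation permitted.
*Zara₂* c-commands the pronoun within its binding domain → coindexation would violate Principle B.
*Ingrid₃*: the pronoun c-commands this R-expression → coindexation would violate Principle C on *Ingrid₃*.
*Aisha₄*: the pronoun c-commands this R-expression → coindexation would violate Principle C on *Aisha₄*.
*Clara₅* and the pronoun do not c-command one another → neither Principle B nor Principle C is at stake; coindexation permitted.

{1, 5}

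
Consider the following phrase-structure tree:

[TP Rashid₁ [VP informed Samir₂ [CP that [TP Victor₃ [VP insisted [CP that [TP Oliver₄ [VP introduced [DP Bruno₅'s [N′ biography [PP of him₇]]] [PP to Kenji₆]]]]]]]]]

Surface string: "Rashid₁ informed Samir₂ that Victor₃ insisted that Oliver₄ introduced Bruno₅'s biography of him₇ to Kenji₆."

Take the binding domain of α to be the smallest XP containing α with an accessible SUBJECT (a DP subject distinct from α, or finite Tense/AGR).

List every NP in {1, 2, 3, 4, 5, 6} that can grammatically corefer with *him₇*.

{1, 2, 3, 4, 6}

*him* is a pronoun, so Principle B applies: it must be free in its binding domain.
Binding domain of *him₇*: the possessed DP, whose subject is Bruno₅.
*Rashid₁* c-commands the pronoun but from outside its binding domain, and is not c-commanded by it → coindexation permitted.
*Samir₂* c-commands the pronoun but from outside its binding domain, and is not c-commanded by it → coindexation permitted.
*Victor₃* c-commands the pronoun but from outside its binding domain, and is not c-commanded by it → coindexation permitted.
*Oliver₄* c-commands the pronoun but from outside its binding domain, and is not c-commanded by it → coindexation permitted.
*Bruno₅* c-commands the pronoun within its binding domain → coindexation would violate Principle B.
*Kenji₆* and the pronoun do not c-command one another → neither Principle B nor Principle C is at stake; coindexation permitted.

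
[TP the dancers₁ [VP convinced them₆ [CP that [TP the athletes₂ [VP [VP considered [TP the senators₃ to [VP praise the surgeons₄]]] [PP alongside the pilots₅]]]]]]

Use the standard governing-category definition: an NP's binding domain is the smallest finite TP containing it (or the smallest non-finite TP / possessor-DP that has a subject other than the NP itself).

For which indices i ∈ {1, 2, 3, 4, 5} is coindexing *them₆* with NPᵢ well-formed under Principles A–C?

*them* is a pronoun, so Principle B applies: it must be free in its binding domain.
Binding domain of *them₆*: the matrix TP, whose subject is the dancers₁.
*the dancers₁* c-commands the pronoun within its binding domain → coindexation would violate Principle B.
*the athletes₂*: the pronoun c-commands this R-expression → coindexation would violate Principle C on *the athletes₂*.
*the senators₃*: the pronoun c-commands this R-expression → coindexation would violate Principle C on *the senators₃*.
*the surgeons₄*: the pronoun c-commands this R-expression → coindexation would violate Principle C on *the surgeons₄*.
*the pilots₅*: the pronoun c-commands this R-expression → coindexation would violate Principle C on *the pilots₅*.

none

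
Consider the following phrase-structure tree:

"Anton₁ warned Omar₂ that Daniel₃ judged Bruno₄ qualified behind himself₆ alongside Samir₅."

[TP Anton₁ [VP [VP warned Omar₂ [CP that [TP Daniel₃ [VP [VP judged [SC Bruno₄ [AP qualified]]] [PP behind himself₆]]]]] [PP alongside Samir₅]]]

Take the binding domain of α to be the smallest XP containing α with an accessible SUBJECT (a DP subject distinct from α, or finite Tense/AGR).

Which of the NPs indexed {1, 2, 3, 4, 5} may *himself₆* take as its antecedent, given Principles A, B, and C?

{3}

*himself* is an anaphor, so Principle A applies: it must be bound in its binding domain.
Binding domain of *himself₆*: the embedded TP, whose subject is Daniel₃.
*Anton₁* c-commands the anaphor but is outside its binding domain → cannot satisfy Principle A.
*Omar₂* c-commands the anaphor but is outside its binding domain → cannot satisfy Principle A.
*Daniel₃* c-commands the anaphor within its binding domain → licit binder.
*Bruno₄* does not c-command the anaphor → cannot bind it.
*Samir₅* does not c-command the anaphor → cannot bind it.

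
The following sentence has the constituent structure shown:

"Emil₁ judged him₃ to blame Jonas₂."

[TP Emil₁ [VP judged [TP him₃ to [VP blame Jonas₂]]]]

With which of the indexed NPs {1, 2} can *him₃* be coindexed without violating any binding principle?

none

*him* is a pronoun, so Principle B applies: it must be free in its binding domain.
Binding domain of *him₃*: the matrix TP, whose subject is Emil₁.
*Emil₁* c-commands the pronoun within its binding domain → coindexation would violate Principle B.
*Jonas₂*: the pronoun c-commands this R-expression → coindexation would violate Principle C on *Jonas₂*.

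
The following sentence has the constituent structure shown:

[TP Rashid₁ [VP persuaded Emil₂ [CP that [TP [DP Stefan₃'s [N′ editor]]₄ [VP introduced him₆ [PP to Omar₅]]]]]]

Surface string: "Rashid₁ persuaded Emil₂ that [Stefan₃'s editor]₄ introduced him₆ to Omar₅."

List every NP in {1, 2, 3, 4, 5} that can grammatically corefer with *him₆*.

{1, 2, 3}

*him* is a pronoun, so Principle B applies: it must be free in its binding domain.
Binding domain of *him₆*: the embedded TP, whose subject is [Stefan₃'s editor]₄.
*Rashid₁* c-commands the pronoun but from outside its binding domain, and is not c-commanded by it → coindexation permitted.
*Emil₂* c-commands the pronoun but from outside its binding domain, and is not c-commanded by it → coindexation permitted.
*Stefan₃* and the pronoun do not c-command one another → neither Principle B nor Principle C is at stake; coindexation permitted.
*[Stefan₃'s editor]₄* c-commands the pronoun within its binding domain → coindexation would violate Principle B.
*Omar₅*: the pronoun c-commands this R-expression → coindexation would violate Principle C on *Omar₅*.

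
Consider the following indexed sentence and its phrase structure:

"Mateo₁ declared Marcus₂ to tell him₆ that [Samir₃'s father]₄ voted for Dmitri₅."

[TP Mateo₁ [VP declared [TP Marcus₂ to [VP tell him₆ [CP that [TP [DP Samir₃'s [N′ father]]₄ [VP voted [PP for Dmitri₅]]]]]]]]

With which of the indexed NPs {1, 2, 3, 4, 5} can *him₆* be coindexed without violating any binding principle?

{1}

*him* is a pronoun, so Principle B applies: it must be free in its binding domain.
Binding domain of *him₆*: the embedded TP, whose subject is Marcus₂.
*Mateo₁* c-commands the pronoun but from outside its binding domain, and is not c-commanded by it → coindexation permitted.
*Marcus₂* c-commands the pronoun within its binding domain → coindexation would violate Principle B.
*Samir₃*: the pronoun c-commands this R-expression → coindexation would violate Principle C on *Samir₃*.
*[Samir₃'s father]₄*: the pronoun c-commands this R-expression → coindexation would violate Principle C on *[Samir₃'s father]₄*.
*Dmitri₅*: the pronoun c-commands this R-expression → coindexation would violate Principle C on *Dmitri₅*.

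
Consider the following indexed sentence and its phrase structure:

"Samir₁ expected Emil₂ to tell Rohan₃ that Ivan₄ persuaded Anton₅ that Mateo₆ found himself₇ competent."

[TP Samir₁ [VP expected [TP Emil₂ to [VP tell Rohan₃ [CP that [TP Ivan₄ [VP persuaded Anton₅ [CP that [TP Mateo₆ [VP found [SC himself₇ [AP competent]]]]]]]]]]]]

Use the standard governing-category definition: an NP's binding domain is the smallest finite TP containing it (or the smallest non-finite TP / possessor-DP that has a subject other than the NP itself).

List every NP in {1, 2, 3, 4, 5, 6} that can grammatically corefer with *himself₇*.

*himself* is an anaphor, so Principle A applies: it must be bound in its binding domain.
Binding domain of *himself₇*: the embedded TP, whose subject is Mateo₆.
*Samir₁* c-commands the anaphor but is outside its binding domain → cannot satisfy Principle A.
*Emil₂* c-commands the anaphor but is outside its binding domain → cannot satisfy Principle A.
*Rohan₃* c-commands the anaphor but is outside its binding domain → cannot satisfy Principle A.
*Ivan₄* c-commands the anaphor but is outside its binding domain → cannot satisfy Principle A.
*Anton₅* c-commands the anaphor but is outside its binding domain → cannot satisfy Principle A.
*Mateo₆* c-commands the anaphor within its binding domain → licit binder.

{6}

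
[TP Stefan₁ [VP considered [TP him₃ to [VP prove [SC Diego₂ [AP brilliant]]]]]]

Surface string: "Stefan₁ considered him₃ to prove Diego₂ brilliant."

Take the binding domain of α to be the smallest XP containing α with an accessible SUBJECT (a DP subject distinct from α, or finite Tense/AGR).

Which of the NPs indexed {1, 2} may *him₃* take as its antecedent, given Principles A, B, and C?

*him* is a pronoun, so Principle B applies: it must be free in its binding domain.
Binding domain of *him₃*: the matrix TP, whose subject is Stefan₁.
*Stefan₁* c-commands the pronoun within its binding domain → coindexation would violate Principle B.
*Diego₂*: the pronoun c-commands this R-expression → coindexation would violate Principle C on *Diego₂*.

none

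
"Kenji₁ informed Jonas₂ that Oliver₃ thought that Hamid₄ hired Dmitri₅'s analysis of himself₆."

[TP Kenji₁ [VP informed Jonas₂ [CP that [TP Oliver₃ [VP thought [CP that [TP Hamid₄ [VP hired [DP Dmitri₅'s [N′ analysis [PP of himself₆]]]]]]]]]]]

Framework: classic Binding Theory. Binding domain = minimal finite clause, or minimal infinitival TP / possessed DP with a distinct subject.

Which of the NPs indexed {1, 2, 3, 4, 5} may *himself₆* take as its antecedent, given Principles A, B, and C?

*himself* is an anaphor, so Principle A applies: it must be bound in its binding domain.
Binding domain of *himself₆*: the possessed DP, whose subject is Dmitri₅.
*Kenji₁* c-commands the anaphor but is outside its binding domain → cannot satisfy Principle A.
*Jonas₂* c-commands the anaphor but is outside its binding domain → cannot satisfy Principle A.
*Oliver₃* c-commands the anaphor but is outside its binding domain → cannot satisfy Principle A.
*Hamid₄* c-commands the anaphor but is outside its binding domain → cannot satisfy Principle A.
*Dmitri₅* c-commands the anaphor within its binding domain → licit binder.

{5}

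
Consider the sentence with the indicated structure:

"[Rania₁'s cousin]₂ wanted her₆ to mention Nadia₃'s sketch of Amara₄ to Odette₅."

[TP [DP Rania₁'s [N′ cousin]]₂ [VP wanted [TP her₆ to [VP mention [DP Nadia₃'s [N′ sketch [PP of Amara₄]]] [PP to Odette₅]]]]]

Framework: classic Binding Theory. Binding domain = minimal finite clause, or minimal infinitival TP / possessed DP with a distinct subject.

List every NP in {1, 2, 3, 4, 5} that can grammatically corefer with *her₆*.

{1}

*her* is a pronoun, so Principle B applies: it must be free in its binding domain.
Binding domain of *her₆*: the matrix TP, whose subject is [Rania₁'s cousin]₂.
*Rania₁* and the pronoun do not c-command one another → neither Principle B nor Principle C is at stake; coindexation permitted.
*[Rania₁'s cousin]₂* c-commands the pronoun within its binding domain → coindexation would violate Principle B.
*Nadia₃*: the pronoun c-commands this R-expression → coindexation would violate Principle C on *Nadia₃*.
*Amara₄*: the pronoun c-commands this R-expression → coindexation would violate Principle C on *Amara₄*.
*Odette₅*: the pronoun c-commands this R-expression → coindexation would violate Principle C on *Odette₅*.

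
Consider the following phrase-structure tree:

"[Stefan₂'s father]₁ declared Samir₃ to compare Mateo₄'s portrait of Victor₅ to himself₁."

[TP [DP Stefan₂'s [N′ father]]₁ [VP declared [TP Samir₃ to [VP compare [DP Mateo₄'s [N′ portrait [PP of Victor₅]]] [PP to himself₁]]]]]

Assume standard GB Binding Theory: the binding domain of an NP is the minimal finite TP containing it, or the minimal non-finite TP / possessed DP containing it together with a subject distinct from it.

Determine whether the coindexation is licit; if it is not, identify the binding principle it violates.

The two coindexed NPs are *[Stefan₂'s father]₁* and *himself₁*.
*himself₁* is an anaphor. Principle A requires it to be bound within its binding domain — the embedded TP, whose subject is Samir₃.
Within that domain it is c-commanded by *Samir₃*, which does not share its index.
*[Stefan₂'s father]₁* does c-command the anaphor, but from outside its binding domain.
The anaphor is unbound in its domain → Principle A violation.

Principle A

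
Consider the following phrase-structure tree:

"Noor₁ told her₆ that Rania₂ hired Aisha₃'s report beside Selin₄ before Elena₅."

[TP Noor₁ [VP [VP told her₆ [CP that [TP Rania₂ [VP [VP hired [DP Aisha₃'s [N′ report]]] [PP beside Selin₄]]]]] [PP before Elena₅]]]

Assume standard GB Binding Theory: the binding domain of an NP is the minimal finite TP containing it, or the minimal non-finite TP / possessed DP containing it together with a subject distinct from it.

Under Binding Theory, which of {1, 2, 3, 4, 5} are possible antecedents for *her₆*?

{5}

*her* is a pronoun, so Principle B applies: it must be free in its binding domain.
Binding domain of *her₆*: the matrix TP, whose subject is Noor₁.
*Noor₁* c-commands the pronoun within its binding domain → coindexation would violate Principle B.
*Rania₂*: the pronoun c-commands this R-expression → coindexation would violate Principle C on *Rania₂*.
*Aisha₃*: the pronoun c-commands this R-expression → coindexation would violate Principle C on *Aisha₃*.
*Selin₄*: the pronoun c-commands this R-expression → coindexation would violate Principle C on *Selin₄*.
*Elena₅* and the pronoun do not c-command one another → neither Principle B nor Principle C is at stake; coindexation permitted.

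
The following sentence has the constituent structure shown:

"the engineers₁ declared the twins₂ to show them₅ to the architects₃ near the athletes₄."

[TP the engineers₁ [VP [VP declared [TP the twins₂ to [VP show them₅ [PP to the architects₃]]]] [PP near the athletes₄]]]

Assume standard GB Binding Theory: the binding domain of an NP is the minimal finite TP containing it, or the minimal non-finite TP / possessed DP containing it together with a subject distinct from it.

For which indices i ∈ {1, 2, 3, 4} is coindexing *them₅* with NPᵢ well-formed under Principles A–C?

{1, 4}

*them* is a pronoun, so Principle B applies: it must be free in its binding domain.
Binding domain of *them₅*: the embedded TP, whose subject is the twins₂.
*the engineers₁* c-commands the pronoun but from outside its binding domain, and is not c-commanded by it → coindexation permitted.
*the twins₂* c-commands the pronoun within its binding domain → coindexation would violate Principle B.
*the architects₃*: the pronoun c-commands this R-expression → coindexation would violate Principle C on *the architects₃*.
*the athletes₄* and the pronoun do not c-command one another → neither Principle B nor Principle C is at stake; coindexation permitted.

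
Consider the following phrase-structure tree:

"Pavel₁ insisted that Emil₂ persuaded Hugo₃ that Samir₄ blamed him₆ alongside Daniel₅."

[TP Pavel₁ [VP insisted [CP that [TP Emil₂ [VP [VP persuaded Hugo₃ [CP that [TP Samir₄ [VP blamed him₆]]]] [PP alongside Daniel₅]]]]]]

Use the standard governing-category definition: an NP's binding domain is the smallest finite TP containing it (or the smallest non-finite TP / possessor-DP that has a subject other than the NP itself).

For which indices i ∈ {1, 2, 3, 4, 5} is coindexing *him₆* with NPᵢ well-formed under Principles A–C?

{1, 2, 3, 5}

*him* is a pronoun, so Principle B applies: it must be free in its binding domain.
Binding domain of *him₆*: the embedded TP, whose subject is Samir₄.
*Pavel₁* c-commands the pronoun but from outside its binding domain, and is not c-commanded by it → coindexation permitted.
*Emil₂* c-commands the pronoun but from outside its binding domain, and is not c-commanded by it → coindexation permitted.
*Hugo₃* c-commands the pronoun but from outside its binding domain, and is not c-commanded by it → coindexation permitted.
*Samir₄* c-commands the pronoun within its binding domain → coindexation would violate Principle B.
*Daniel₅* and the pronoun do not c-command one another → neither Principle B nor Principle C is at stake; coindexation permitted.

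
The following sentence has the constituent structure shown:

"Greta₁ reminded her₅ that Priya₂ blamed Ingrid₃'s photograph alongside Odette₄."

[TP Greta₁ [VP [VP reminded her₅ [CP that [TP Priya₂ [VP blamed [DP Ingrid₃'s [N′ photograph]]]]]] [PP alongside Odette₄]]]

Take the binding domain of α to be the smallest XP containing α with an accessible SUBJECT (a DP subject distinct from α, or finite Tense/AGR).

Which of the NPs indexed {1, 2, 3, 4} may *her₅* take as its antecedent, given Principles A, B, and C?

*her* is a pronoun, so Principle B applies: it must be free in its binding domain.
Binding domain of *her₅*: the matrix TP, whose subject is Greta₁.
*Greta₁* c-commands the pronoun within its binding domain → coindexation would violate Principle B.
*Priya₂*: the pronoun c-commands this R-expression → coindexation would violate Principle C on *Priya₂*.
*Ingrid₃*: the pronoun c-commands this R-expression → coindexation would violate Principle C on *Ingrid₃*.
*Odette₄* and the pronoun do not c-command one another → neither Principle B nor Principle C is at stake; coindexation permitted.

{4}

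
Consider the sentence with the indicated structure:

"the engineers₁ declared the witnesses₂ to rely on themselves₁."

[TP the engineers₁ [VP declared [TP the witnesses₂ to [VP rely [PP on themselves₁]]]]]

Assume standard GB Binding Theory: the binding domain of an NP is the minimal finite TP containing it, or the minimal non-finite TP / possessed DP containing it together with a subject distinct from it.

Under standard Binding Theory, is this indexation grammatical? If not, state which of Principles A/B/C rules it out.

The two coindexed NPs are *the engineers₁* and *themselves₁*.
*themselves₁* is an anaphor. Principle A requires it to be bound within its binding domain — the embedded TP, whose subject is the witnesses₂.
Within that domain it is c-commanded by *the witnesses₂*, which does not share its index.
*the engineers₁* does c-command the anaphor, but from outside its binding domain.
The anaphor is unbound in its domain → Principle A violation.

Principle A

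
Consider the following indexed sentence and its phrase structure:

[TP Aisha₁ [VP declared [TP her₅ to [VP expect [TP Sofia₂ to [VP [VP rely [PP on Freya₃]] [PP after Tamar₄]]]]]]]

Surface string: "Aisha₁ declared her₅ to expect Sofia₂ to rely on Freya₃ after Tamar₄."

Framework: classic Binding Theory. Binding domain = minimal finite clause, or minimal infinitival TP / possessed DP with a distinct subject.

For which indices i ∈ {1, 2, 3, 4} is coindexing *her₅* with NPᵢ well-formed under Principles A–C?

none

*her* is a pronoun, so Principle B applies: it must be free in its binding domain.
Binding domain of *her₅*: the matrix TP, whose subject is Aisha₁.
*Aisha₁* c-commands the pronoun within its binding domain → coindexation would violate Principle B.
*Sofia₂*: the pronoun c-commands this R-expression → coindexation would violate Principle C on *Sofia₂*.
*Freya₃*: the pronoun c-commands this R-expression → coindexation would violate Principle C on *Freya₃*.
*Tamar₄*: the pronoun c-commands this R-expression → coindexation would violate Principle C on *Tamar₄*.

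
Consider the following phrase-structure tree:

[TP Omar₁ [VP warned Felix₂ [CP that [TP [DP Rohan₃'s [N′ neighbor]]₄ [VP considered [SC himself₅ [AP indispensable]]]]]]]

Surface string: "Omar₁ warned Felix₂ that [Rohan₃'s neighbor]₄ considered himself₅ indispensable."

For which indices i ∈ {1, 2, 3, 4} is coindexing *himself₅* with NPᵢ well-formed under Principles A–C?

{4}

*himself* is an anaphor, so Principle A applies: it must be bound in its binding domain.
Binding domain of *himself₅*: the embedded TP, whose subject is [Rohan₃'s neighbor]₄.
*Omar₁* c-commands the anaphor but is outside its binding domain → cannot satisfy Principle A.
*Felix₂* c-commands the anaphor but is outside its binding domain → cannot satisfy Principle A.
*Rohan₃* does not c-command the anaphor → cannot bind it.
*[Rohan₃'s neighbor]₄* c-commands the anaphor within its binding domain → licit binder.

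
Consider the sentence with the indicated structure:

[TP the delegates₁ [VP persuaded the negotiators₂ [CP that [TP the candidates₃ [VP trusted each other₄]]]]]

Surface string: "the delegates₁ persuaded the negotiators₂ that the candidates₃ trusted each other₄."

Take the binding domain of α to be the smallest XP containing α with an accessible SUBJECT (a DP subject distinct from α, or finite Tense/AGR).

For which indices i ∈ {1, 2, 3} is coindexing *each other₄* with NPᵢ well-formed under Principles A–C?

*each other* is an anaphor, so Principle A applies: it must be bound in its binding domain.
Binding domain of *each other₄*: the embedded TP, whose subject is the candidates₃.
*the delegates₁* c-commands the anaphor but is outside its binding domain → cannot satisfy Principle A.
*the negotiators₂* c-commands the anaphor but is outside its binding domain → cannot satisfy Principle A.
*the candidates₃* c-commands the anaphor within its binding domain → licit binder.

{3}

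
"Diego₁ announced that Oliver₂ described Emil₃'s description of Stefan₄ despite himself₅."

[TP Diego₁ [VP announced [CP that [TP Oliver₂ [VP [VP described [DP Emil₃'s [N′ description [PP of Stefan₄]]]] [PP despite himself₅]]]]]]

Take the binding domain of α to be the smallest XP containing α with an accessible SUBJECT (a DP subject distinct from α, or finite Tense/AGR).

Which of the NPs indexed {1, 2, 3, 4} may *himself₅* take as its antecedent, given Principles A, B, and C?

{2}

*himself* is an anaphor, so Principle A applies: it must be bound in its binding domain.
Binding domain of *himself₅*: the embedded TP, whose subject is Oliver₂.
*Diego₁* c-commands the anaphor but is outside its binding domain → cannot satisfy Principle A.
*Oliver₂* c-commands the anaphor within its binding domain → licit binder.
*Emil₃* does not c-command the anaphor → cannot bind it.
*Stefan₄* does not c-command the anaphor → cannot bind it.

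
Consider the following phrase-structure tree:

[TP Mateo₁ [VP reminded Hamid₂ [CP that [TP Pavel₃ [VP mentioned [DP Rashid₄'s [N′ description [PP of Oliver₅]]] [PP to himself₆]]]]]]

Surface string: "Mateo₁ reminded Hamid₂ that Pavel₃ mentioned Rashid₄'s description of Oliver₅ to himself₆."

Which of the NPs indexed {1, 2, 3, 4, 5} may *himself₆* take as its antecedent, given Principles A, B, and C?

{3}

*himself* is an anaphor, so Principle A applies: it must be bound in its binding domain.
Binding domain of *himself₆*: the embedded TP, whose subject is Pavel₃.
*Mateo₁* c-commands the anaphor but is outside its binding domain → cannot satisfy Principle A.
*Hamid₂* c-commands the anaphor but is outside its binding domain → cannot satisfy Principle A.
*Pavel₃* c-commands the anaphor within its binding domain → licit binder.
*Rashid₄* does not c-command the anaphor → cannot bind it.
*Oliver₅* does not c-command the anaphor → cannot bind it.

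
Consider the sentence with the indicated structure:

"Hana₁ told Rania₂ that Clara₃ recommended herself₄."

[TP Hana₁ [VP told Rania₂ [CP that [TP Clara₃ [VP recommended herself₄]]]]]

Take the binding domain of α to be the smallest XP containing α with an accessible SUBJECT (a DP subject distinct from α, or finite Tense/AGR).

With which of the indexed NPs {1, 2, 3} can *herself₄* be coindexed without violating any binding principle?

{3}

*herself* is an anaphor, so Principle A applies: it must be bound in its binding domain.
Binding domain of *herself₄*: the embedded TP, whose subject is Clara₃.
*Hana₁* c-commands the anaphor but is outside its binding domain → cannot satisfy Principle A.
*Rania₂* c-commands the anaphor but is outside its binding domain → cannot satisfy Principle A.
*Clara₃* c-commands the anaphor within its binding domain → licit binder.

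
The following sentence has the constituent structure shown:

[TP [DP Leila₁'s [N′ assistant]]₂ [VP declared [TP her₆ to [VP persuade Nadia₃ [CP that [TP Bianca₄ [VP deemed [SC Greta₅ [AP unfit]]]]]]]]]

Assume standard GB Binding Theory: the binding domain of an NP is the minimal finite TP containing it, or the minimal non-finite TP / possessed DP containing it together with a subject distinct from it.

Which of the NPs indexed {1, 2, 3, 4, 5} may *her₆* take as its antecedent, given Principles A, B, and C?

*her* is a pronoun, so Principle B applies: it must be free in its binding domain.
Binding domain of *her₆*: the matrix TP, whose subject is [Leila₁'s assistant]₂.
*Leila₁* and the pronoun do not c-command one another → neither Principle B nor Principle C is at stake; coindexation permitted.
*[Leila₁'s assistant]₂* c-commands the pronoun within its binding domain → coindexation would violate Principle B.
*Nadia₃*: the pronoun c-commands this R-expression → coindexation would violate Principle C on *Nadia₃*.
*Bianca₄*: the pronoun c-commands this R-expression → coindexation would violate Principle C on *Bianca₄*.
*Greta₅*: the pronoun c-commands this R-expression → coindexation would violate Principle C on *Greta₅*.

{1}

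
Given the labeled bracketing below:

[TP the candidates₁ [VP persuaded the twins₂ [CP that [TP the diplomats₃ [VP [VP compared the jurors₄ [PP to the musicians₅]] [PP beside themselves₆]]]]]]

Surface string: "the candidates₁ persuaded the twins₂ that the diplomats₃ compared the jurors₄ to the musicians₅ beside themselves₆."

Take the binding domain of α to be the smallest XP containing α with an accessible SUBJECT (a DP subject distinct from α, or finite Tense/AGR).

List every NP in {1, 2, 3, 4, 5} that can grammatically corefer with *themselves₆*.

*themselves* is an anaphor, so Principle A applies: it must be bound in its binding domain.
Binding domain of *themselves₆*: the embedded TP, whose subject is the diplomats₃.
*the candidates₁* c-commands the anaphor but is outside its binding domain → cannot satisfy Principle A.
*the twins₂* c-commands the anaphor but is outside its binding domain → cannot satisfy Principle A.
*the diplomats₃* c-commands the anaphor within its binding domain → licit binder.
*the jurors₄* does not c-command the anaphor → cannot bind it.
*the musicians₅* does not c-command the anaphor → cannot bind it.

{3}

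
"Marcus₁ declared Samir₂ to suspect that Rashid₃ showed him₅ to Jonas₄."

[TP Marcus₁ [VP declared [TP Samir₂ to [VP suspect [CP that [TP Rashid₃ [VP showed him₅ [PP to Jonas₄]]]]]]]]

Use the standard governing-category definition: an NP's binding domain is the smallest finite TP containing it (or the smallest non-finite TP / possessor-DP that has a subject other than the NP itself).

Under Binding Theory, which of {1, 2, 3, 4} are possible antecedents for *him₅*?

{1, 2}

*him* is a pronoun, so Principle B applies: it must be free in its binding domain.
Binding domain of *him₅*: the embedded TP, whose subject is Rashid₃.
*Marcus₁* c-commands the pronoun but from outside its binding domain, and is not c-commanded by it → coindexation permitted.
*Samir₂* c-commands the pronoun but from outside its binding domain, and is not c-commanded by it → coindexation permitted.
*Rashid₃* c-commands the pronoun within its binding domain → coindexation would violate Principle B.
*Jonas₄*: the pronoun c-commands this R-expression → coindexation would violate Principle C on *Jonas₄*.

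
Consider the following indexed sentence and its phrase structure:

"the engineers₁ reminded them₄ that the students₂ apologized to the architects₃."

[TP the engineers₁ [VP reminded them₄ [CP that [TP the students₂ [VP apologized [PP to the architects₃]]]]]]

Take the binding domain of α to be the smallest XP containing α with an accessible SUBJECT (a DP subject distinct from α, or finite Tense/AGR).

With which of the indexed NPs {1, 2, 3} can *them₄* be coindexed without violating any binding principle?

*them* is a pronoun, so Principle B applies: it must be free in its binding domain.
Binding domain of *them₄*: the matrix TP, whose subject is the engineers₁.
*the engineers₁* c-commands the pronoun within its binding domain → coindexation would violate Principle B.
*the students₂*: the pronoun c-commands this R-expression → coindexation would violate Principle C on *the students₂*.
*the architects₃*: the pronoun c-commands this R-expression → coindexation would violate Principle C on *the architects₃*.

none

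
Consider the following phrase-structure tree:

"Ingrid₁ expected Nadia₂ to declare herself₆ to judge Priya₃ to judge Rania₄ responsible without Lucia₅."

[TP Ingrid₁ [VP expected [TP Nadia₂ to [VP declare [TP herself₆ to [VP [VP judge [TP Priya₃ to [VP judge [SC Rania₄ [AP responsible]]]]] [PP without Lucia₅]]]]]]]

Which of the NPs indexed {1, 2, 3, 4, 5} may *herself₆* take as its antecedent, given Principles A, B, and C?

*herself* is an anaphor, so Principle A applies: it must be bound in its binding domain.
Binding domain of *herself₆*: the embedded TP, whose subject is Nadia₂.
*Ingrid₁* c-commands the anaphor but is outside its binding domain → cannot satisfy Principle A.
*Nadia₂* c-commands the anaphor within its binding domain → licit binder.
*Priya₃* does not c-command the anaphor → cannot bind it.
*Rania₄* does not c-command the anaphor → cannot bind it.
*Lucia₅* does not c-command the anaphor → cannot bind it.

{2}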